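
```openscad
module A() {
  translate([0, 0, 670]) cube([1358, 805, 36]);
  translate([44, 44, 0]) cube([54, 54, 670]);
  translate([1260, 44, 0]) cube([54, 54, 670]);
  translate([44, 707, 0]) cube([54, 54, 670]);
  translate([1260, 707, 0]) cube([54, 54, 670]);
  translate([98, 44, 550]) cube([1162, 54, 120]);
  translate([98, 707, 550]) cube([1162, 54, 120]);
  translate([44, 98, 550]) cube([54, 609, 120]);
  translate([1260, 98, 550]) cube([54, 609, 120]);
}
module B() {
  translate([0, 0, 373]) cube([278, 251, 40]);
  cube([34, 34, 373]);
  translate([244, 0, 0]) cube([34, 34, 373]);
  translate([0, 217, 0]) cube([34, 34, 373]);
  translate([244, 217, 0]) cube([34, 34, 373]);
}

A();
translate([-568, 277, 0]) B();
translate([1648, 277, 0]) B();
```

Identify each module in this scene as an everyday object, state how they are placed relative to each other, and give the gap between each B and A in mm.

A is a table. B is a stool. Two stools sit around the table at the −x, +x sides. The gap between each stool and the table is 290 mm.

Each stool's nearest face is 290 mm from the table's bounding box.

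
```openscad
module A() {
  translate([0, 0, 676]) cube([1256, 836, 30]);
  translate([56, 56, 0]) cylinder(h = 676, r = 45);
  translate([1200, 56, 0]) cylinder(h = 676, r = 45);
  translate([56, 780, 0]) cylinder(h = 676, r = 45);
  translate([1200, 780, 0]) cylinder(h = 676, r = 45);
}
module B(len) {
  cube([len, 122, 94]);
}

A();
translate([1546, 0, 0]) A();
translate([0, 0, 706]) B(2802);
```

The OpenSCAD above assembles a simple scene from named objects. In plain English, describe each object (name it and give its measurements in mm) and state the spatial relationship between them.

A is a rectangular dining table. The top is 1256×836×30 mm with its upper surface at z = 706 mm. It stands on four round legs of 90 mm diameter, each leg's bounding box inset 11 mm from the nearest pair of top edges, running from the floor to the underside of the top.

B is a rectangular beam 2802 mm long (x), 122 mm deep (y), 94 mm thick (z).

The beam spans the tops of two tables placed 290 mm apart, resting at z = 706 mm.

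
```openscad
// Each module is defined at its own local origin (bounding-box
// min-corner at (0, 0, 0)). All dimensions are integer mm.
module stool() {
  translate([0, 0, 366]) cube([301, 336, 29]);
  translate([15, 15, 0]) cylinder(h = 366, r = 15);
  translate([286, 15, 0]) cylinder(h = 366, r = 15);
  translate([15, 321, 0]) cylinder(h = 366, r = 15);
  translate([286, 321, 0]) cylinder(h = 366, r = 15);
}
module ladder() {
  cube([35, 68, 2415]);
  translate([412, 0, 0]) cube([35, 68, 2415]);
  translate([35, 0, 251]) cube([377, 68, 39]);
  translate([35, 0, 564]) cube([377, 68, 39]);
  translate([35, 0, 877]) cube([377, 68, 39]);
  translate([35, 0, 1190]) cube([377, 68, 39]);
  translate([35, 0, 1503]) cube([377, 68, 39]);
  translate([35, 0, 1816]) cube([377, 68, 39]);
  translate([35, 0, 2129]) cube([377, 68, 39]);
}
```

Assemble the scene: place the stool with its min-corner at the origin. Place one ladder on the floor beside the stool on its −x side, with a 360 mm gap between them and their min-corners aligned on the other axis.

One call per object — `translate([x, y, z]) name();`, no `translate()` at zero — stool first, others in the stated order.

stool();
translate([-807, 0, 0]) ladder();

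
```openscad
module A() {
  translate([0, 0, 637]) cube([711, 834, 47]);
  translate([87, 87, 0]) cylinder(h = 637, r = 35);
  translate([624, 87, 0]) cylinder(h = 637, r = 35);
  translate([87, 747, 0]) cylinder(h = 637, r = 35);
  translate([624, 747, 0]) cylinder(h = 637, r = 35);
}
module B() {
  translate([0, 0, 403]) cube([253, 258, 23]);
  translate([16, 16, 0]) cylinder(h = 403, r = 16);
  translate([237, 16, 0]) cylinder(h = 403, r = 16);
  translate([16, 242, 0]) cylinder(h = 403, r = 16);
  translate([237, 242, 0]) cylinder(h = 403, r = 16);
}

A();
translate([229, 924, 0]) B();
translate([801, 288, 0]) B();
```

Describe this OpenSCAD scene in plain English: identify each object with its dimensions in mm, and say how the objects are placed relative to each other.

A is a table with a 711×834 mm rectangular top, 47 mm thick, top surface at z = 684 mm, supported by four round legs of 70 mm diameter, each leg's bounding box inset 52 mm from the nearest pair of top edges, running from the floor.

B is a four-legged stool. The seat is a 253×258×23 mm slab whose top surface is at z = 426 mm; four round legs, each 32 mm in diameter, run from the floor (z = 0) to the underside of the seat, each leg's axis is inset half a diameter from the nearest pair of seat edges (so the leg's bounding box is flush with the corner).

Two stools sit around the table at the +y, +x sides.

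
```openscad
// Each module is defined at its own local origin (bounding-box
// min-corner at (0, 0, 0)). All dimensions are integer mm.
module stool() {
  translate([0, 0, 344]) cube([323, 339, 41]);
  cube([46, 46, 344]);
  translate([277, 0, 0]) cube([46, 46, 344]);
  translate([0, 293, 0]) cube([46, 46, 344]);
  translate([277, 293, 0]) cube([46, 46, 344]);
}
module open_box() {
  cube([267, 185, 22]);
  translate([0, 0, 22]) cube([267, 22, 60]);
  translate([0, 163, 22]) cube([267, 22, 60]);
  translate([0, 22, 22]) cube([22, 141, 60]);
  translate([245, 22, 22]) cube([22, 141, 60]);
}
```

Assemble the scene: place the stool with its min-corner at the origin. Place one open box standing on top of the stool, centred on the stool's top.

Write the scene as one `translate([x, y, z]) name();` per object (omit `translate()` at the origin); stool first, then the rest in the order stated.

stool();
translate([28, 77, 385]) open_box();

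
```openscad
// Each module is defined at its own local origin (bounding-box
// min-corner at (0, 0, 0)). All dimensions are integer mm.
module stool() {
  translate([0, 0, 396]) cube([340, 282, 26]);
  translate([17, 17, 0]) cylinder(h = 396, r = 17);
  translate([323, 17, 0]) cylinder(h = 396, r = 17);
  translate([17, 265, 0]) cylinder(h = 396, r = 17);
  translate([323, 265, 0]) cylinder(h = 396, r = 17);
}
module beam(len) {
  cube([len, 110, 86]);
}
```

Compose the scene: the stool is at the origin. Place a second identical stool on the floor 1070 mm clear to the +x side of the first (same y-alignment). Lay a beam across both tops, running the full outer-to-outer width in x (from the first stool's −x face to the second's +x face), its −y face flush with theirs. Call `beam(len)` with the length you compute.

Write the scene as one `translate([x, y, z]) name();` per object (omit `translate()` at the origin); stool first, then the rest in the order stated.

stool();
translate([1410, 0, 0]) stool();
translate([0, 0, 422]) beam(1750);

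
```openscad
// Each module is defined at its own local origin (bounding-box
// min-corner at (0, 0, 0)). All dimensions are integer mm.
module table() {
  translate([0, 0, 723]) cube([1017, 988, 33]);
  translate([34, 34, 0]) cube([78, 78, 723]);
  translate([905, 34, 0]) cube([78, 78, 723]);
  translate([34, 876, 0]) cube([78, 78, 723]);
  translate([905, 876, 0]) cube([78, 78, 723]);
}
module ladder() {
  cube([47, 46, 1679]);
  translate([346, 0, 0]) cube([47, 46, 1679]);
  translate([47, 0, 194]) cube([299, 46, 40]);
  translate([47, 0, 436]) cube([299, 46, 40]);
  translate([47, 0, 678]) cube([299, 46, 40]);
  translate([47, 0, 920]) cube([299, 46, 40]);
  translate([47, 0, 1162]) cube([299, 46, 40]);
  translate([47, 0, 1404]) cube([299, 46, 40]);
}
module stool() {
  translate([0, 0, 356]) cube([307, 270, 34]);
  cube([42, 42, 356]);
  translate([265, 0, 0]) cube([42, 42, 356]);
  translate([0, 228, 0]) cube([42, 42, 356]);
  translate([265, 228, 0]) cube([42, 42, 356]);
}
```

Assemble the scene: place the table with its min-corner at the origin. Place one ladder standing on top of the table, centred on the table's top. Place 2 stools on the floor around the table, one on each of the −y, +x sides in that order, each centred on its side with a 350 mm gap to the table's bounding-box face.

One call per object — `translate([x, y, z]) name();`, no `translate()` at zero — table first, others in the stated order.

table();
translate([312, 471, 756]) ladder();
translate([355, -620, 0]) stool();
translate([1367, 359, 0]) stool();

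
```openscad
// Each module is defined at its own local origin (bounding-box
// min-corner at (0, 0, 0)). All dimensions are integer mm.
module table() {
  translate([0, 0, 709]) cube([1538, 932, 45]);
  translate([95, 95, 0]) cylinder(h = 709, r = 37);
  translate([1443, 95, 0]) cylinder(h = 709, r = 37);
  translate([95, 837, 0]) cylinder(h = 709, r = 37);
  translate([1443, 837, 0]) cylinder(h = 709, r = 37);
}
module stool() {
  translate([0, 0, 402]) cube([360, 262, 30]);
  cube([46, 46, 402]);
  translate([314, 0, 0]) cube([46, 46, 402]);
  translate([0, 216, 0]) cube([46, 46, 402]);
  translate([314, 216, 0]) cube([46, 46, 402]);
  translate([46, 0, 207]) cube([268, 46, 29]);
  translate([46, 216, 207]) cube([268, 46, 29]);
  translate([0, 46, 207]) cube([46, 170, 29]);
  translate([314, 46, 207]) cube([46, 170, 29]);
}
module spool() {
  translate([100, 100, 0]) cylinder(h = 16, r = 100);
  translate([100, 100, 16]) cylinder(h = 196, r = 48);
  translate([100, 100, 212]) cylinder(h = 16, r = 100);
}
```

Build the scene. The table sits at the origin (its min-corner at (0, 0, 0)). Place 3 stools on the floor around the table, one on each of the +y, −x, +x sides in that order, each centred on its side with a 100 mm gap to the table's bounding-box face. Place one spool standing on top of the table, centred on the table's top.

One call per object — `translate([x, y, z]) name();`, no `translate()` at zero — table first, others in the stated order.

table();
translate([589, 1032, 0]) stool();
translate([-460, 335, 0]) stool();
translate([1638, 335, 0]) stool();
translate([669, 366, 754]) spool();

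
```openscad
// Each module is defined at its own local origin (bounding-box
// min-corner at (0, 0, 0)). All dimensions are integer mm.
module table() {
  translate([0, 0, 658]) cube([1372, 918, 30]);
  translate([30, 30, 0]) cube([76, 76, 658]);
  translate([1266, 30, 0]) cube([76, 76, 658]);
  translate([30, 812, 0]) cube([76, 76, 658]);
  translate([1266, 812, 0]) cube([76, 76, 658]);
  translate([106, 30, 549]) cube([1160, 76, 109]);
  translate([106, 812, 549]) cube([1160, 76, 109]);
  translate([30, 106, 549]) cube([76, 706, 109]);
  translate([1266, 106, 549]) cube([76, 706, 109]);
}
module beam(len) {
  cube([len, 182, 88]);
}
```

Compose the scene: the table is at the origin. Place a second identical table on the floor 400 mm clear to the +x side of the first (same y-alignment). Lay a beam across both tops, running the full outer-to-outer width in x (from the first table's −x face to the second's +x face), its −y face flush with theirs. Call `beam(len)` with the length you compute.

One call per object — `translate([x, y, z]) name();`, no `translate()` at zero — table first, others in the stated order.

table();
translate([1772, 0, 0]) table();
translate([0, 0, 688]) beam(3144);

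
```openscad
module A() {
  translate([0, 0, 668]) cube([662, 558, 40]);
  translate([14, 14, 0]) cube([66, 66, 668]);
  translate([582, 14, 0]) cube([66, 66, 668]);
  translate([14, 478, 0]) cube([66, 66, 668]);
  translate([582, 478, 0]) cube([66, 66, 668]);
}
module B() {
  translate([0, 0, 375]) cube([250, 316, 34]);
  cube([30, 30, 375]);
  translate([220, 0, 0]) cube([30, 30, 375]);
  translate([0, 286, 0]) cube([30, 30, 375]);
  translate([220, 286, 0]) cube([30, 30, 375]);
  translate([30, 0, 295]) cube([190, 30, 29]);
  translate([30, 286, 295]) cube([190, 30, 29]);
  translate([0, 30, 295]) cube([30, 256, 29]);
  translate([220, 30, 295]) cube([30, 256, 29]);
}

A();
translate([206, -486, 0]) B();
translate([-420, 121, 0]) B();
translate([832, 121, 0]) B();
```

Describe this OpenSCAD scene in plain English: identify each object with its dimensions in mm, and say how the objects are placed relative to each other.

A is a table: top 662 mm (x) × 558 mm (y), 40 mm thick, upper face at z = 708 mm, on four 66×66 mm square legs, each inset 14 mm from the nearest pair of top edges, running from z = 0 to the bottom of the top.

B is a simple wooden stool: a rectangular seat 250 mm (x) by 316 mm (y), 34 mm thick, top face at z = 409 mm, on four square legs, each 30×30 mm in cross-section. The legs rest on z = 0, each flush with a corner of the seat. Four stretchers, 30 mm wide and 29 mm tall, connect adjacent legs with their undersides at z = 295 mm, each running between the inner faces of the legs it joins and aligned with the legs' outer faces on the other axis.

Three stools sit around the table at the −y, −x, +x sides.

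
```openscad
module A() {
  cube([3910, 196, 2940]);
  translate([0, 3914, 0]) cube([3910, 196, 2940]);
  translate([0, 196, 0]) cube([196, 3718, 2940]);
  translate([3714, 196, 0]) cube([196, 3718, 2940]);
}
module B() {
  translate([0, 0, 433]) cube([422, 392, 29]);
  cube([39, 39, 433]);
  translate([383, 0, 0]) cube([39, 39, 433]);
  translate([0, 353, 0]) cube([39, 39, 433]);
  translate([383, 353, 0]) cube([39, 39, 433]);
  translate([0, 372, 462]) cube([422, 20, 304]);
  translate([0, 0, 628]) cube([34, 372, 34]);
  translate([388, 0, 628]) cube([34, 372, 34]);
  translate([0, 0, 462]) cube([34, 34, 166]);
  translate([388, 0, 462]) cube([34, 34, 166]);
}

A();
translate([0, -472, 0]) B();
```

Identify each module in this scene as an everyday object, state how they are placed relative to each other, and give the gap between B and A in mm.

A is a house frame. B is a chair. The chair is on the floor beside the house frame on its −y side. The gap between the chair and the house frame is 80 mm.

The chair's nearest face is 80 mm from the house frame's −y face.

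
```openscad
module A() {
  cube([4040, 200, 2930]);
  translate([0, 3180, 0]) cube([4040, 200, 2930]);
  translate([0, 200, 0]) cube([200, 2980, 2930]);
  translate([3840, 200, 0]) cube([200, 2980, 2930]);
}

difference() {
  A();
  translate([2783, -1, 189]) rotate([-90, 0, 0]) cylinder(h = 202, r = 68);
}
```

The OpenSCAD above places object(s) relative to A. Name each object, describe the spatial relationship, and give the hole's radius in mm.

The subtracted cylinder has r = 68 mm.

A is a house frame. The house frame has a circular hole through its front wall. The hole's radius is 68 mm.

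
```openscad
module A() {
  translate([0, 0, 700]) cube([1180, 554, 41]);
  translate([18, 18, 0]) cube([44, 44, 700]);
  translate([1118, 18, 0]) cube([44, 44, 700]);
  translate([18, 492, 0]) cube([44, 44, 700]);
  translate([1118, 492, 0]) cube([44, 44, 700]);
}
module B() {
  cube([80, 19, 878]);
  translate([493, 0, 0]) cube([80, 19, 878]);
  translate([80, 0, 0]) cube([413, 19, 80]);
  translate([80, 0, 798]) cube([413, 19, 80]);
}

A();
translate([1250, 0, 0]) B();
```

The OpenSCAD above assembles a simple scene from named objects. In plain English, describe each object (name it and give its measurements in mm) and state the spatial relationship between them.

A is a table: top 1180 mm (x) × 554 mm (y), 41 mm thick, upper face at z = 741 mm, on four 44×44 mm square legs, each inset 18 mm from the nearest pair of top edges, running from z = 0 to the bottom of the top.

B is a rectangular picture frame lying in the x–z plane (depth along y). The opening is 413 mm wide (x) by 718 mm tall (z), surrounded by a border 80 mm wide on all four sides. The frame is 19 mm deep and is made of two full-height vertical stiles with two horizontal rails fitted between them.

The picture frame is on the floor beside the table on its +x side.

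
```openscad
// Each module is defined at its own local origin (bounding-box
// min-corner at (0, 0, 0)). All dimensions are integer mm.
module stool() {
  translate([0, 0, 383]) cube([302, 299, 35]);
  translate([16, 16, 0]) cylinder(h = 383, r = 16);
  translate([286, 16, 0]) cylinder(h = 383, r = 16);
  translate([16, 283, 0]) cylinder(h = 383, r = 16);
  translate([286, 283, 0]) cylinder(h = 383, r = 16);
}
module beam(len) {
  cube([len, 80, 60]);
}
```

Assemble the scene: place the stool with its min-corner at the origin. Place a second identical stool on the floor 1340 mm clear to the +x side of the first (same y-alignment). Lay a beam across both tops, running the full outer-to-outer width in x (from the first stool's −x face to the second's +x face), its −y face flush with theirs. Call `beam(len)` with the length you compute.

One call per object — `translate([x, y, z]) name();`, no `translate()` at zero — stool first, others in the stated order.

stool();
translate([1642, 0, 0]) stool();
translate([0, 0, 418]) beam(1944);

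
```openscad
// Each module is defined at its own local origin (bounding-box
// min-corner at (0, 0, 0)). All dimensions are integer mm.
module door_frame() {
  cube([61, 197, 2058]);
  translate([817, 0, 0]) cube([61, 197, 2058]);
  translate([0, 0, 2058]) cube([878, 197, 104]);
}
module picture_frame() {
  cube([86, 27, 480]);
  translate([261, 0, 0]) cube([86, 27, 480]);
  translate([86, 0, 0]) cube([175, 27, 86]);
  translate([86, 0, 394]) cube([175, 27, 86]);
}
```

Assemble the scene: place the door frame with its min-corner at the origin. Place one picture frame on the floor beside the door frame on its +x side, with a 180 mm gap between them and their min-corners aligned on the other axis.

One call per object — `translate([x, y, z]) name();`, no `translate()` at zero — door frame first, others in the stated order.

door_frame();
translate([1058, 0, 0]) picture_frame();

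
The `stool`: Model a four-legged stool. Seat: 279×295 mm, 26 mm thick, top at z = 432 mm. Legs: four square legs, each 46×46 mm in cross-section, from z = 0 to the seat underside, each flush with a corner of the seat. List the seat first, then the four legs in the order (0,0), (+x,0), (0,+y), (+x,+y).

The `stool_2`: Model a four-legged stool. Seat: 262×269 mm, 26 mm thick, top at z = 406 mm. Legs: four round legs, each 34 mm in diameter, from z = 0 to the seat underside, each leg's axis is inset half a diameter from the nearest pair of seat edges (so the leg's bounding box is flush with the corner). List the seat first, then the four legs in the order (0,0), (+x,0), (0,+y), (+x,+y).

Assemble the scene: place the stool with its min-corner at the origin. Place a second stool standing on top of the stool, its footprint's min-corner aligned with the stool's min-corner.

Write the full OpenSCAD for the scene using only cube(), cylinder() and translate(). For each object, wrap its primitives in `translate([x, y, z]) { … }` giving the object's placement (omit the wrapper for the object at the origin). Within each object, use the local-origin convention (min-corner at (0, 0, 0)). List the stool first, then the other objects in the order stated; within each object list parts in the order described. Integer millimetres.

translate([0, 0, 406]) cube([279, 295, 26]);
cube([46, 46, 406]);
translate([233, 0, 0]) cube([46, 46, 406]);
translate([0, 249, 0]) cube([46, 46, 406]);
translate([233, 249, 0]) cube([46, 46, 406]);
translate([0, 0, 432]) {
  translate([0, 0, 380]) cube([262, 269, 26]);
  translate([17, 17, 0]) cylinder(h = 380, r = 17);
  translate([245, 17, 0]) cylinder(h = 380, r = 17);
  translate([17, 252, 0]) cylinder(h = 380, r = 17);
  translate([245, 252, 0]) cylinder(h = 380, r = 17);
}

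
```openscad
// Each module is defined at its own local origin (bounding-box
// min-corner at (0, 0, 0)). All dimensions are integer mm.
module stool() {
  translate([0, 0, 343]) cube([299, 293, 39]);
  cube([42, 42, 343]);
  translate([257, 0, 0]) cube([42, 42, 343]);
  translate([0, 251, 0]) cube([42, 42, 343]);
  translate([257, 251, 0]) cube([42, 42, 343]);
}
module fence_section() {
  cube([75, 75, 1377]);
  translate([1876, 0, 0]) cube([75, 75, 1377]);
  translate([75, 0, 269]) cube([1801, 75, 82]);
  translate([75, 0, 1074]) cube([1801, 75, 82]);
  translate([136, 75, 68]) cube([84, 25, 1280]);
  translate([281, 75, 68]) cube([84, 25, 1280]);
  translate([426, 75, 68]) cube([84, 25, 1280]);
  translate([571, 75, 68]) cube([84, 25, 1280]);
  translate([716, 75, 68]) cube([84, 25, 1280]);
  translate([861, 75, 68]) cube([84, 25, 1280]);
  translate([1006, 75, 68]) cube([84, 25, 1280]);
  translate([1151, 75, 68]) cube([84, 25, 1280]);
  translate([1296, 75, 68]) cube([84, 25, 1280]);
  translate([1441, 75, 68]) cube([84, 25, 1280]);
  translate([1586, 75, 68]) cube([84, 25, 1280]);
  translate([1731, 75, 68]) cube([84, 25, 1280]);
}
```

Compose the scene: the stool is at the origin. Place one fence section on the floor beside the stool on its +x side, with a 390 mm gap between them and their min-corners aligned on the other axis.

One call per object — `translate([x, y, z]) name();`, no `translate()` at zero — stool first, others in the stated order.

stool();
translate([689, 0, 0]) fence_section();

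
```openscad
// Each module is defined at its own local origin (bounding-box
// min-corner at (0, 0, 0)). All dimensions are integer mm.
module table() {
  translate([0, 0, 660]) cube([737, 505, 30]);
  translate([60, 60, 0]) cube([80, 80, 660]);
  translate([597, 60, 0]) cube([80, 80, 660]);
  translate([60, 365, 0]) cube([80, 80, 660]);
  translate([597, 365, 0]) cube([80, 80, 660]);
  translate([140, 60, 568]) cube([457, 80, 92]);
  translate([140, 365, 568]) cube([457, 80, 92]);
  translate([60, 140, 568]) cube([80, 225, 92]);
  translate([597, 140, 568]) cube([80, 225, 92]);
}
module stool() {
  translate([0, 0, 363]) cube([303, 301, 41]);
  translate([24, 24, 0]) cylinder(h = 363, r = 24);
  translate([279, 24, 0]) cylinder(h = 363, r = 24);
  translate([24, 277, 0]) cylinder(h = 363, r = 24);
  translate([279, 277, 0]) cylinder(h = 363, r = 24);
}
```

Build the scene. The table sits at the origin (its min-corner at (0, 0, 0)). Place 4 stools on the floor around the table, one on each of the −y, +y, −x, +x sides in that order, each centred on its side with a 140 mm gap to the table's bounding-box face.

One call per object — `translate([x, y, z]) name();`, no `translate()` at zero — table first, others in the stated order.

table();
translate([217, -441, 0]) stool();
translate([217, 645, 0]) stool();
translate([-443, 102, 0]) stool();
translate([877, 102, 0]) stool();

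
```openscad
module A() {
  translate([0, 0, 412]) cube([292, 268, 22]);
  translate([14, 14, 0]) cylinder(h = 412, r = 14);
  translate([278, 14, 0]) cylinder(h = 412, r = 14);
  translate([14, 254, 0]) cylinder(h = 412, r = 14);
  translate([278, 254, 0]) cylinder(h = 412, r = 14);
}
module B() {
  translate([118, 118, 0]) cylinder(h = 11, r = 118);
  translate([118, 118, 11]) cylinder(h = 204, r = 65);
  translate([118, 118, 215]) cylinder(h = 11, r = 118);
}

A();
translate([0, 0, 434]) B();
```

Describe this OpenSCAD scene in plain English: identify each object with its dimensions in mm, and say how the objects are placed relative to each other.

A is a simple wooden stool: a rectangular seat 292 mm (x) by 268 mm (y), 22 mm thick, top face at z = 434 mm, on four round legs, each 28 mm in diameter. The legs rest on z = 0, each leg's axis is inset half a diameter from the nearest pair of seat edges (so the leg's bounding box is flush with the corner).

B is a spool: two coaxial disc flanges of radius 118 mm and thickness 11 mm, joined by a core cylinder of radius 65 mm and height 204 mm. The lower flange rests on z = 0 and the three cylinders share a vertical axis.

The spool is on top of the stool.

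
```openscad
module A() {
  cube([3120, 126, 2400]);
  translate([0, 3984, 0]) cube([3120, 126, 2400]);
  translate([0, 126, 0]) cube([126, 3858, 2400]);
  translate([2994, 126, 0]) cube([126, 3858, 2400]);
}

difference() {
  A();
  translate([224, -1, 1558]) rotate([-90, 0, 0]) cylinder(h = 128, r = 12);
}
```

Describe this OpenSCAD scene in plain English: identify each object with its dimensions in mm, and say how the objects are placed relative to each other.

A is the wall frame of a small rectangular building: four walls, each 2400 mm tall and 126 mm thick, enclosing a footprint 3120 mm (x) by 4110 mm (y) outside-to-outside, with no floor or roof. The front and back walls (the −y and +y sides) span the full width; the two side walls fit between them.

The house frame has a circular hole of radius 12 mm through its front wall, centred at (x = 224, z = 1558).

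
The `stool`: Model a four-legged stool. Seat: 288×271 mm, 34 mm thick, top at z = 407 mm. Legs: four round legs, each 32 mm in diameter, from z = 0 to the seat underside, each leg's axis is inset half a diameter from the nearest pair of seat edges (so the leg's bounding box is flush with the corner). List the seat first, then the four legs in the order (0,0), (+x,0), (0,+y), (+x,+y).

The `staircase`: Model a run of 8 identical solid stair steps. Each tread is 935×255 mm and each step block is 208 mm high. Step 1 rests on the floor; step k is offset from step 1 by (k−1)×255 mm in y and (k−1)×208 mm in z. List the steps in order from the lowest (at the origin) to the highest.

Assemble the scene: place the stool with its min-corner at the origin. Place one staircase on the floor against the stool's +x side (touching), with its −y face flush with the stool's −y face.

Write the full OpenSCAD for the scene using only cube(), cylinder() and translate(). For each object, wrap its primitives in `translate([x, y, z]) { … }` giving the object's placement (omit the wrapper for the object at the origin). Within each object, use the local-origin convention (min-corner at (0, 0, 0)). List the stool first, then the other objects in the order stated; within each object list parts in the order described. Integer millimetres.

translate([0, 0, 373]) cube([288, 271, 34]);
translate([16, 16, 0]) cylinder(h = 373, r = 16);
translate([272, 16, 0]) cylinder(h = 373, r = 16);
translate([16, 255, 0]) cylinder(h = 373, r = 16);
translate([272, 255, 0]) cylinder(h = 373, r = 16);
translate([288, 0, 0]) {
  cube([935, 255, 208]);
  translate([0, 255, 208]) cube([935, 255, 208]);
  translate([0, 510, 416]) cube([935, 255, 208]);
  translate([0, 765, 624]) cube([935, 255, 208]);
  translate([0, 1020, 832]) cube([935, 255, 208]);
  translate([0, 1275, 1040]) cube([935, 255, 208]);
  translate([0, 1530, 1248]) cube([935, 255, 208]);
  translate([0, 1785, 1456]) cube([935, 255, 208]);
}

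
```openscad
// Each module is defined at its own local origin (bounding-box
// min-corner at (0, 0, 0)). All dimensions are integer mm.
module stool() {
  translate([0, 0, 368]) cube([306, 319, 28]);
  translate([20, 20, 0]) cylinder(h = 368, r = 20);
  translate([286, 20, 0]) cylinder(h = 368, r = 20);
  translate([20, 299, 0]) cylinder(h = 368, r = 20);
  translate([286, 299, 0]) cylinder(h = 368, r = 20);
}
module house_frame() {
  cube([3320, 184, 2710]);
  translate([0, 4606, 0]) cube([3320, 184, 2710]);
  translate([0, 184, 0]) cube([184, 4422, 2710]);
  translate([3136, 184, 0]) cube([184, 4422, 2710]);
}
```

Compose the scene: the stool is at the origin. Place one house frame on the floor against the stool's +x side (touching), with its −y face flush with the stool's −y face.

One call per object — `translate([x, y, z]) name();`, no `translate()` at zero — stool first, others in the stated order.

stool();
translate([306, 0, 0]) house_frame();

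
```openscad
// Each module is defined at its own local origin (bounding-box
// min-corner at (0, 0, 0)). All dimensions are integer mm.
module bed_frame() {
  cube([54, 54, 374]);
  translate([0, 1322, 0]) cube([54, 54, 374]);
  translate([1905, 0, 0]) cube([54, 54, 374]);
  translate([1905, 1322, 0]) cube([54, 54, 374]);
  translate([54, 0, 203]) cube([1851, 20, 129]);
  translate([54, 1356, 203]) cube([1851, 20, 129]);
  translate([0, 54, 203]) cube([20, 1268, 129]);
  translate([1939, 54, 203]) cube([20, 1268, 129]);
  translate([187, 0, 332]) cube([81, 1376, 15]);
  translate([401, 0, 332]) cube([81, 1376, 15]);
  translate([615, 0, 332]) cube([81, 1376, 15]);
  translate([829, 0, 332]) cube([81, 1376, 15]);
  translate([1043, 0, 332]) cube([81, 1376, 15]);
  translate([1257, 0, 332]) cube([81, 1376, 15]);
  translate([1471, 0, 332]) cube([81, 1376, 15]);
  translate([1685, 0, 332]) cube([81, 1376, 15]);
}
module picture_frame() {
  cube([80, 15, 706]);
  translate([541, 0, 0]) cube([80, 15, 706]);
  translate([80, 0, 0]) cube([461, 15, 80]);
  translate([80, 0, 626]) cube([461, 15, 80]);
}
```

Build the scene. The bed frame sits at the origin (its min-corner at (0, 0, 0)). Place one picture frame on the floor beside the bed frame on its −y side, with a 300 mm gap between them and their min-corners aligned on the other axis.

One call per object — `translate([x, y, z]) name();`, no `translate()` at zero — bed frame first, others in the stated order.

bed_frame();
translate([0, -315, 0]) picture_frame();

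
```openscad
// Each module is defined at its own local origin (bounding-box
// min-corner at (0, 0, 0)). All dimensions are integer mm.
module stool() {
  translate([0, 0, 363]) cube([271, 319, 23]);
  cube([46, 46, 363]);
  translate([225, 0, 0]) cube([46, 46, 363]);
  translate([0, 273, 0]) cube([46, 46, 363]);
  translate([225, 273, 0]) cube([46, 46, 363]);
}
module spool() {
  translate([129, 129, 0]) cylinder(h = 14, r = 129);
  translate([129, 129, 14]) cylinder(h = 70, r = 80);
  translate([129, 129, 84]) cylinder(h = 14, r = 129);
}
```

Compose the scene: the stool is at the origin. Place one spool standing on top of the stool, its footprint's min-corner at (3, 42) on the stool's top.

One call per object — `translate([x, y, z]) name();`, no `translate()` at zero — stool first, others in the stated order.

stool();
translate([3, 42, 386]) spool();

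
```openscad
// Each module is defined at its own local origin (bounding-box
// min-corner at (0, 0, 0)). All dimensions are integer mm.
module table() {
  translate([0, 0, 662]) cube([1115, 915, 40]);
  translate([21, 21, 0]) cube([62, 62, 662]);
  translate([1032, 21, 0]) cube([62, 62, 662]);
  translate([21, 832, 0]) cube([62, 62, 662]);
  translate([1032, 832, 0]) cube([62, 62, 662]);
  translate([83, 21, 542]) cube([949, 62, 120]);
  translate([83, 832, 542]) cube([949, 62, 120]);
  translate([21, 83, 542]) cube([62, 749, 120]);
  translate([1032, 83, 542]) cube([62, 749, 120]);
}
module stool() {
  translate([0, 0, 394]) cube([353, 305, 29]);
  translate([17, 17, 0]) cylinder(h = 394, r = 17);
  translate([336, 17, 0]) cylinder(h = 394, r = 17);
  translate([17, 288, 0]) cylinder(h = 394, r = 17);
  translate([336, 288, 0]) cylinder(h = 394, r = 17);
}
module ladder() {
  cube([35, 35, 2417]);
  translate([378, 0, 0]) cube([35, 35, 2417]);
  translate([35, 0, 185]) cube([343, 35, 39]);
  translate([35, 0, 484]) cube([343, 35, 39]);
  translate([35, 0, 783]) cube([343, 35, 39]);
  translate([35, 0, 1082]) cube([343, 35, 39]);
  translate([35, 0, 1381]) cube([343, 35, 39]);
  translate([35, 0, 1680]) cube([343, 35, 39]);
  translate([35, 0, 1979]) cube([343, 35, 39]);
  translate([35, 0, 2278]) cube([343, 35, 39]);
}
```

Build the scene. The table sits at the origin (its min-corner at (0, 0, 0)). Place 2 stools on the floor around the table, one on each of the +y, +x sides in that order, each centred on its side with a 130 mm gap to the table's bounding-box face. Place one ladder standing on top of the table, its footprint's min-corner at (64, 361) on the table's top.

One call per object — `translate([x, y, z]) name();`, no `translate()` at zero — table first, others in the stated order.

table();
translate([381, 1045, 0]) stool();
translate([1245, 305, 0]) stool();
translate([64, 361, 702]) ladder();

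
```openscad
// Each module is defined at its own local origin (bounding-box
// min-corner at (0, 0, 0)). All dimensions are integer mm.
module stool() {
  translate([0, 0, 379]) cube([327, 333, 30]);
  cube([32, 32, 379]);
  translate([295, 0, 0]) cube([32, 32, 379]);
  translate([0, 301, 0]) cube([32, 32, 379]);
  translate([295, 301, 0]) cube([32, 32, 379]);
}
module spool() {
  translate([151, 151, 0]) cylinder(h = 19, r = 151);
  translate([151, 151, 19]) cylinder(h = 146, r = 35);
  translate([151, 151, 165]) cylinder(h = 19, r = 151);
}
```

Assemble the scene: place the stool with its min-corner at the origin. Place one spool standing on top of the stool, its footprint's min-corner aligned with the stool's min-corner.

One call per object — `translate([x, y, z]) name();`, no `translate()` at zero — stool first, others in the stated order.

stool();
translate([0, 0, 409]) spool();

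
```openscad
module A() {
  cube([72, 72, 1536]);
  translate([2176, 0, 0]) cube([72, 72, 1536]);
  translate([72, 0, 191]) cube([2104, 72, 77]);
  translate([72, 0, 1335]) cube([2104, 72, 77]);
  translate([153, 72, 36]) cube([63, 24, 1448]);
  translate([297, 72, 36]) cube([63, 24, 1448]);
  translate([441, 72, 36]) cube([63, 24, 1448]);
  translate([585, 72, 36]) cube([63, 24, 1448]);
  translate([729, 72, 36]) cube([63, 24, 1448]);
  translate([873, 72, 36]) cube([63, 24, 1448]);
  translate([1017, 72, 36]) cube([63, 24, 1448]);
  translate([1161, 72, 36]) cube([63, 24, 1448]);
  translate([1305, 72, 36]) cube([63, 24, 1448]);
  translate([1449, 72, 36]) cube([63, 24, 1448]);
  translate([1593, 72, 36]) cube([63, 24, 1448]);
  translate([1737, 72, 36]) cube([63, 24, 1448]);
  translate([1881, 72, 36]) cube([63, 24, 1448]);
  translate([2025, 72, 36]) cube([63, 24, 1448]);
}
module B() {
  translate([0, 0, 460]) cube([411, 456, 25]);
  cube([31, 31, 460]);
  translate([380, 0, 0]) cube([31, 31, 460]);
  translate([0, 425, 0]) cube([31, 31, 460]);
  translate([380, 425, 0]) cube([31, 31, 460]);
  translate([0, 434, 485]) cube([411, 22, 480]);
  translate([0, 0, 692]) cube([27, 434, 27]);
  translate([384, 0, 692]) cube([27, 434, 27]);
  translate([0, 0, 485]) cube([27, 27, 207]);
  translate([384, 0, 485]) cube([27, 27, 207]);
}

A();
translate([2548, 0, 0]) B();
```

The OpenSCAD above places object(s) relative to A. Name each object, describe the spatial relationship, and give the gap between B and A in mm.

The chair's nearest face is 300 mm from the fence section's +x face.

A is a fence section. B is a chair. The chair is on the floor beside the fence section on its +x side. The gap between the chair and the fence section is 300 mm.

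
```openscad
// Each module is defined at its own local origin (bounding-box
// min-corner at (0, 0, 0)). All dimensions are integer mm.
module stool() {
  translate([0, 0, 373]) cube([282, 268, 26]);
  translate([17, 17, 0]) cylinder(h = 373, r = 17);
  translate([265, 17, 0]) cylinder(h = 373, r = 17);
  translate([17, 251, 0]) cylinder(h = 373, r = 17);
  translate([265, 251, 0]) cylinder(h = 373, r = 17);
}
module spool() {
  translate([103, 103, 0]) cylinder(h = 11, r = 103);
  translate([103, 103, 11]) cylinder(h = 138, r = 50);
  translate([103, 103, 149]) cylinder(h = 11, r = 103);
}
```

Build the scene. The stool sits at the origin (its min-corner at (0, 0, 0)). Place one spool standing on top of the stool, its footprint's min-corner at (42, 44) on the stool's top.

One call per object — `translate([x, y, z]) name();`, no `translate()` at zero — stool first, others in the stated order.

stool();
translate([42, 44, 399]) spool();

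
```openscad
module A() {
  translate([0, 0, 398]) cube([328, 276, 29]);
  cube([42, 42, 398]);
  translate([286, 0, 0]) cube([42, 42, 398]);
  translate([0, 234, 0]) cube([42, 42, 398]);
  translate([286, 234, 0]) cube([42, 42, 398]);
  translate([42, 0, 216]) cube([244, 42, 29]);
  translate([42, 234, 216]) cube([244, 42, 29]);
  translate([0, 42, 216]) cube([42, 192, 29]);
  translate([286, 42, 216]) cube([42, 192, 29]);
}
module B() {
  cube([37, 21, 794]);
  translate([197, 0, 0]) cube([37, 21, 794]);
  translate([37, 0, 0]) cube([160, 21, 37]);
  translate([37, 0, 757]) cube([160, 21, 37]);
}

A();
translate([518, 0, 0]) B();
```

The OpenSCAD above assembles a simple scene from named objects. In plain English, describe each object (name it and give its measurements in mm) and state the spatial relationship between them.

A is a simple wooden stool: a rectangular seat 328 mm (x) by 276 mm (y), 29 mm thick, top face at z = 427 mm, on four square legs, each 42×42 mm in cross-section. The legs rest on z = 0, each flush with a corner of the seat. Four stretchers, 42 mm wide and 29 mm tall, connect adjacent legs with their undersides at z = 216 mm, each running between the inner faces of the legs it joins and aligned with the legs' outer faces on the other axis.

B is a picture frame with a 160×720 mm rectangular opening (x by z) and a uniform 37 mm border on every side. Frame depth is 21 mm along y. It is built from two vertical stiles running the full outside height and two horizontal rails spanning the gap between the stiles.

The picture frame is on the floor beside the stool on its +x side.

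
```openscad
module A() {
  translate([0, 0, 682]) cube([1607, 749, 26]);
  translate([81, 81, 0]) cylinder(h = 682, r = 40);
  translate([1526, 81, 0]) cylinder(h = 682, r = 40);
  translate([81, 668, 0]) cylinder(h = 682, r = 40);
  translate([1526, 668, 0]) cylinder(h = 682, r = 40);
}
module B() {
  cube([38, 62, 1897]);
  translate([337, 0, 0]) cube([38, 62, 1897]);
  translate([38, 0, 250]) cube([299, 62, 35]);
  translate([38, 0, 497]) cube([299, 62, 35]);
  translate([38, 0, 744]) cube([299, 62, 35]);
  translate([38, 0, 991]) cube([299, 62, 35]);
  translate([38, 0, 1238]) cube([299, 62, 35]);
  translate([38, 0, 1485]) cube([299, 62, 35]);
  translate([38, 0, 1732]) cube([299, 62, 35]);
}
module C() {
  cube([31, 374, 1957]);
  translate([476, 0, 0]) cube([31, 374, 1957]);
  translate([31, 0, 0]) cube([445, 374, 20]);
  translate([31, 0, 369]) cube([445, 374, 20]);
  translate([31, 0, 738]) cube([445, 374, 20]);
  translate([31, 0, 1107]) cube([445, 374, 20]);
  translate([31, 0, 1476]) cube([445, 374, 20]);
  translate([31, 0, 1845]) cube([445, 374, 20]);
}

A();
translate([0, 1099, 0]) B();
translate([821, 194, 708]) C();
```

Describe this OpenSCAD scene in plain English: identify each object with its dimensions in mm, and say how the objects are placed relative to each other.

A is a rectangular dining table. The top is 1607×749×26 mm with its upper surface at z = 708 mm. It stands on four round legs of 80 mm diameter, each leg's bounding box inset 41 mm from the nearest pair of top edges, running from the floor to the underside of the top.

B is a wooden ladder with two side rails of 38×62 mm section and 1897 mm height, set 375 mm apart overall. Between them run 7 rectangular rungs (62 mm deep, 35 mm thick), front faces flush with the rails' −y face. The bottom of the first rung is 250 mm above the floor and each subsequent rung is 247 mm higher than the one below.

C is an open bookshelf. Two side panels, each 31 mm thick, 374 mm deep and 1957 mm tall, stand 507 mm apart (outside-to-outside). Between them sit 6 shelves, each 20 mm thick and 374 mm deep, spanning the full gap between the sides. The bottom shelf rests on the floor (its underside at z = 0) and the clear gap between one shelf's top and the next shelf's underside is 349 mm.

The ladder is on the floor beside the table on its +y side. The bookshelf is on top of the table.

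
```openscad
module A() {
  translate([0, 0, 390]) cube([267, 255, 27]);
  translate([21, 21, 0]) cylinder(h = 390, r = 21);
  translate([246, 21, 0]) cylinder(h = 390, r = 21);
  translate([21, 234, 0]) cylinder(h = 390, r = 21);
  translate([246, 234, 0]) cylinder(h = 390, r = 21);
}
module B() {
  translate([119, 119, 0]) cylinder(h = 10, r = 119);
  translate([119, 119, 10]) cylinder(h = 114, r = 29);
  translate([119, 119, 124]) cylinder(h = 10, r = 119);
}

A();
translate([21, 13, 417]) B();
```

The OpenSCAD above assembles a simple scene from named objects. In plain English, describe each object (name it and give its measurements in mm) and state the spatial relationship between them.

A is a simple wooden stool: a rectangular seat 267 mm (x) by 255 mm (y), 27 mm thick, top face at z = 417 mm, on four round legs, each 42 mm in diameter. The legs rest on z = 0, each leg's axis is inset half a diameter from the nearest pair of seat edges (so the leg's bounding box is flush with the corner).

B is a spool: two coaxial disc flanges of radius 119 mm and thickness 10 mm, joined by a core cylinder of radius 29 mm and height 114 mm. The lower flange rests on z = 0 and the three cylinders share a vertical axis.

The spool is on top of the stool.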